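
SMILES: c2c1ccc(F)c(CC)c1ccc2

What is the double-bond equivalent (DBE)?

7

Molecular formula from the SMILES: C12H11F.
DoU = (2C + 2 + N − H − X)/2 = (2·12 + 2 + 0 − 11 − 1)/2 = 14/2 = 7.
(Structurally: 2 ring(s) + 5 π bond(s) = 7.)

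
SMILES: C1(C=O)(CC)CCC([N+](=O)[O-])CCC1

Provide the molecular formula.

Heavy atoms from the SMILES: 10 C, 1 N, 3 O.
Implicit hydrogens by atom environment:
  6 × C: 2 H each → 12
  2 × C: 1 H each → 2
  2 × O: no H
  1 × C: 3 H
  1 × C: no H
  1 × N (charge +1): no H
  1 × O (charge -1): no H
  Total hydrogens = 17.
Molecular formula: C10H17NO3

C10H17NO3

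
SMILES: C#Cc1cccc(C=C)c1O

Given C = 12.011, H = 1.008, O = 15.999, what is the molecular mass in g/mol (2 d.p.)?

144.17

Molecular formula: C10H8O.
M = 10×12.011 + 8×1.008 + 1×15.999 = 144.17 g/mol.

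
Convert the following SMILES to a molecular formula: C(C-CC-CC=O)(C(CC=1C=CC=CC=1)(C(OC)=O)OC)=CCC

C20H28O4

Heavy atoms from the SMILES: 20 C, 4 O.
Implicit hydrogens by atom environment:
  6 × C: 2 H each → 12
  5 × C (aromatic): 1 H each → 5
  4 × O: no H
  3 × C: 3 H each → 9
  3 × C: no H
  2 × C: 1 H each → 2
  1 × C (aromatic): no H
  Total hydrogens = 28.
Molecular formula: C20H28O4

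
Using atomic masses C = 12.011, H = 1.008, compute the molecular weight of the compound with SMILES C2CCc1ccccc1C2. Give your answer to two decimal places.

132.21

Molecular formula: C10H12.
M = 10×12.011 + 12×1.008 = 132.21 g/mol.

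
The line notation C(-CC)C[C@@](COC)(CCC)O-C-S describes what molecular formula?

Heavy atoms from the SMILES: 11 C, 2 O, 1 S.
Implicit hydrogens by atom environment:
  7 × C: 2 H each → 14
  3 × C: 3 H each → 9
  2 × O: no H
  1 × C: no H
  1 × S: 1 H
  Total hydrogens = 24.
Molecular formula: C11H24O2S

C11H24O2S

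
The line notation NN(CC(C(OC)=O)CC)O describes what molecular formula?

Heavy atoms from the SMILES: 6 C, 2 N, 3 O.
Implicit hydrogens by atom environment:
  2 × C: 3 H each → 6
  2 × C: 2 H each → 4
  2 × O: no H
  1 × C: 1 H
  1 × C: no H
  1 × N: 2 H
  1 × N: no H
  1 × O: 1 H
  Total hydrogens = 14.
Molecular formula: C6H14N2O3

C6H14N2O3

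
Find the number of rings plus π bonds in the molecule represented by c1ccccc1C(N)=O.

Molecular formula from the SMILES: C7H7NO.
DoU = (2C + 2 + N − H − X)/2 = (2·7 + 2 + 1 − 7 − 0)/2 = 10/2 = 5.
(Structurally: 1 ring(s) + 4 π bond(s) = 5.)

5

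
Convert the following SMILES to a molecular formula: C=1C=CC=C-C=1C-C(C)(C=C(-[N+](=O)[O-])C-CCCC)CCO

C18H27NO3

Heavy atoms from the SMILES: 18 C, 1 N, 3 O.
Implicit hydrogens by atom environment:
  7 × C: 2 H each → 14
  5 × C (aromatic): 1 H each → 5
  2 × C: 3 H each → 6
  2 × C: no H
  1 × C: 1 H
  1 × C (aromatic): no H
  1 × N (charge +1): no H
  1 × O: 1 H
  1 × O: no H
  1 × O (charge -1): no H
  Total hydrogens = 27.
Molecular formula: C18H27NO3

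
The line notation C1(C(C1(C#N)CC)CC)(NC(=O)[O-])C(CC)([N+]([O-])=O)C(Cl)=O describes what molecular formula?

C13H17ClN3O5-

Heavy atoms from the SMILES: 13 C, 1 Cl, 3 N, 5 O.
Implicit hydrogens by atom environment:
  6 × C: no H
  3 × C: 3 H each → 9
  3 × C: 2 H each → 6
  3 × O: no H
  2 × O (charge -1): no H
  1 × C: 1 H
  1 × Cl: no H
  1 × N: 1 H
  1 × N: no H
  1 × N (charge +1): no H
  Total hydrogens = 17.
Net charge -1.
Molecular formula: C13H17ClN3O5-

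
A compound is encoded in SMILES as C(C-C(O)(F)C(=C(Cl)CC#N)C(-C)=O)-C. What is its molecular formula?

C10H13ClFNO2

Heavy atoms from the SMILES: 10 C, 1 Cl, 1 F, 1 N, 2 O.
Implicit hydrogens by atom environment:
  5 × C: no H
  3 × C: 2 H each → 6
  2 × C: 3 H each → 6
  1 × Cl: no H
  1 × F: no H
  1 × N: no H
  1 × O: 1 H
  1 × O: no H
  Total hydrogens = 13.
Molecular formula: C10H13ClFNO2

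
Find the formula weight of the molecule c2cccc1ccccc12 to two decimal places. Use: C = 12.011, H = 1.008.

Molecular formula: C10H8.
M = 10×12.011 + 8×1.008 = 128.17 g/mol.

128.17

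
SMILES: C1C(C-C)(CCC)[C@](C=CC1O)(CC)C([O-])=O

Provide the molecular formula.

C14H23O3-

Heavy atoms from the SMILES: 14 C, 3 O.
Implicit hydrogens by atom environment:
  5 × C: 2 H each → 10
  3 × C: 3 H each → 9
  3 × C: 1 H each → 3
  3 × C: no H
  1 × O: 1 H
  1 × O: no H
  1 × O (charge -1): no H
  Total hydrogens = 23.
Net charge -1.
Molecular formula: C14H23O3-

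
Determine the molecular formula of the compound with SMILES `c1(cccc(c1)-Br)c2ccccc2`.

Heavy atoms from the SMILES: 1 Br, 12 C.
Implicit hydrogens by atom environment:
  9 × C (aromatic): 1 H each → 9
  3 × C (aromatic): no H
  1 × Br: no H
  Total hydrogens = 9.
Molecular formula: C12H9Br

C12H9Br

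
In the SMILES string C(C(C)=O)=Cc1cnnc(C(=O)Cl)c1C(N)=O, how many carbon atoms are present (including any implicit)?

10

The symbol for carbon appears 10 times in the SMILES. Lowercase c denotes aromatic carbon and counts toward C.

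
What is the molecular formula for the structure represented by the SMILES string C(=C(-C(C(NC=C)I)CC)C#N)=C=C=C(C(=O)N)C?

Heavy atoms from the SMILES: 14 C, 1 I, 3 N, 1 O.
Implicit hydrogens by atom environment:
  7 × C: no H
  3 × C: 1 H each → 3
  2 × C: 3 H each → 6
  2 × C: 2 H each → 4
  1 × I: no H
  1 × N: 2 H
  1 × N: 1 H
  1 × N: no H
  1 × O: no H
  Total hydrogens = 16.
Molecular formula: C14H16IN3O

C14H16IN3O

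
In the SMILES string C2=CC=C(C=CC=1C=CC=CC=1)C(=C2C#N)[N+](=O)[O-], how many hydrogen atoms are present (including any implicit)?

10

Hydrogens are implicit in SMILES; fill each atom to its normal valence:
  8 × C (aromatic): 1 H each → 8
  4 × C (aromatic): no H
  2 × C: 1 H each → 2
  1 × C: no H
  1 × N: no H
  1 × N (charge +1): no H
  1 × O: no H
  1 × O (charge -1): no H
  Total hydrogens = 10.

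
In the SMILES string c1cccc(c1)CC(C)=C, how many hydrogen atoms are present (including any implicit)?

12

Hydrogens are implicit in SMILES; fill each atom to its normal valence:
  5 × C (aromatic): 1 H each → 5
  2 × C: 2 H each → 4
  1 × C: 3 H
  1 × C: no H
  1 × C (aromatic): no H
  Total hydrogens = 12.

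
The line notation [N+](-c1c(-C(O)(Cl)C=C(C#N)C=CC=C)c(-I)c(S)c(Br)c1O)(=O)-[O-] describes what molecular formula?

Heavy atoms from the SMILES: 1 Br, 14 C, 1 Cl, 1 I, 2 N, 4 O, 1 S.
Implicit hydrogens by atom environment:
  6 × C (aromatic): no H
  4 × C: 1 H each → 4
  3 × C: no H
  2 × O: 1 H each → 2
  1 × Br: no H
  1 × C: 2 H
  1 × Cl: no H
  1 × I: no H
  1 × N (charge +1): no H
  1 × N: no H
  1 × O: no H
  1 × O (charge -1): no H
  1 × S: 1 H
  Total hydrogens = 9.
Molecular formula: C14H9BrClIN2O4S

C14H9BrClIN2O4S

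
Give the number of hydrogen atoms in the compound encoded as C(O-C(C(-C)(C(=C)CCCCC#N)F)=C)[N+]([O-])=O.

Hydrogens are implicit in SMILES; fill each atom to its normal valence:
  7 × C: 2 H each → 14
  4 × C: no H
  2 × O: no H
  1 × C: 3 H
  1 × F: no H
  1 × N: no H
  1 × N (charge +1): no H
  1 × O (charge -1): no H
  Total hydrogens = 17.

17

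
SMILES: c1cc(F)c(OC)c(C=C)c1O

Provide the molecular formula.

Heavy atoms from the SMILES: 9 C, 1 F, 2 O.
Implicit hydrogens by atom environment:
  4 × C (aromatic): no H
  2 × C (aromatic): 1 H each → 2
  1 × C: 3 H
  1 × C: 2 H
  1 × C: 1 H
  1 × F: no H
  1 × O: 1 H
  1 × O: no H
  Total hydrogens = 9.
Molecular formula: C9H9FO2

C9H9FO2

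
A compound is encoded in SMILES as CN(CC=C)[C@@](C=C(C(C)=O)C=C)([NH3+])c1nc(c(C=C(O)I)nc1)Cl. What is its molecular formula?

C17H21ClIN4O2+

Heavy atoms from the SMILES: 17 C, 1 Cl, 1 I, 4 N, 2 O.
Implicit hydrogens by atom environment:
  4 × C: 1 H each → 4
  4 × C: no H
  3 × C: 2 H each → 6
  3 × C (aromatic): no H
  2 × C: 3 H each → 6
  2 × N (aromatic): no H
  1 × C (aromatic): 1 H
  1 × Cl: no H
  1 × I: no H
  1 × N (charge +1): 3 H
  1 × N: no H
  1 × O: 1 H
  1 × O: no H
  Total hydrogens = 21.
Net charge +1.
Molecular formula: C17H21ClIN4O2+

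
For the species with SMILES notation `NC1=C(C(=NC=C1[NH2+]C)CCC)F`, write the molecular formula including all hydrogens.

Heavy atoms from the SMILES: 9 C, 1 F, 3 N.
Implicit hydrogens by atom environment:
  4 × C (aromatic): no H
  2 × C: 3 H each → 6
  2 × C: 2 H each → 4
  1 × C (aromatic): 1 H
  1 × F: no H
  1 × N: 2 H
  1 × N (charge +1): 2 H
  1 × N (aromatic): no H
  Total hydrogens = 15.
Net charge +1.
Molecular formula: C9H15FN3+

C9H15FN3+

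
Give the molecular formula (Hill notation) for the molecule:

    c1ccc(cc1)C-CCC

Heavy atoms from the SMILES: 10 C.
Implicit hydrogens by atom environment:
  5 × C (aromatic): 1 H each → 5
  3 × C: 2 H each → 6
  1 × C: 3 H
  1 × C (aromatic): no H
  Total hydrogens = 14.
Molecular formula: C10H14

C10H14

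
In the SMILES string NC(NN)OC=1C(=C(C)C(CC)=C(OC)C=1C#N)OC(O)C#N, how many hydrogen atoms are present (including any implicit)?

19

Hydrogens are implicit in SMILES; fill each atom to its normal valence:
  6 × C (aromatic): no H
  3 × C: 3 H each → 9
  3 × O: no H
  2 × C: 1 H each → 2
  2 × C: no H
  2 × N: 2 H each → 4
  2 × N: no H
  1 × C: 2 H
  1 × N: 1 H
  1 × O: 1 H
  Total hydrogens = 19.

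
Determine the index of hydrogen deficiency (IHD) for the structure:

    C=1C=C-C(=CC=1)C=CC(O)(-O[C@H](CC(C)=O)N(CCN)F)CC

6

Molecular formula from the SMILES: C17H25FN2O3.
DoU = (2C + 2 + N − H − X)/2 = (2·17 + 2 + 2 − 25 − 1)/2 = 12/2 = 6.
(Structurally: 1 ring(s) + 5 π bond(s) = 6.)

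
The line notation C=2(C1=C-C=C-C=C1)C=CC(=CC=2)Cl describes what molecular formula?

Heavy atoms from the SMILES: 12 C, 1 Cl.
Implicit hydrogens by atom environment:
  9 × C (aromatic): 1 H each → 9
  3 × C (aromatic): no H
  1 × Cl: no H
  Total hydrogens = 9.
Molecular formula: C12H9Cl

C12H9Cl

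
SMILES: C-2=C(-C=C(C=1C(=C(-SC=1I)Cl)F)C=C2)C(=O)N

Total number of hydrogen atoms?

6

Hydrogens are implicit in SMILES; fill each atom to its normal valence:
  6 × C (aromatic): no H
  4 × C (aromatic): 1 H each → 4
  1 × C: no H
  1 × Cl: no H
  1 × F: no H
  1 × I: no H
  1 × N: 2 H
  1 × O: no H
  1 × S (aromatic): no H
  Total hydrogens = 6.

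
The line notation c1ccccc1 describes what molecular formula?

C6H6

Heavy atoms from the SMILES: 6 C.
Implicit hydrogens by atom environment:
  6 × C (aromatic): 1 H each → 6
  Total hydrogens = 6.
Molecular formula: C6H6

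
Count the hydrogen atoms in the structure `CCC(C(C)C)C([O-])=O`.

Hydrogens are implicit in SMILES; fill each atom to its normal valence:
  3 × C: 3 H each → 9
  2 × C: 1 H each → 2
  1 × C: 2 H
  1 × C: no H
  1 × O: no H
  1 × O (charge -1): no H
  Total hydrogens = 13.

13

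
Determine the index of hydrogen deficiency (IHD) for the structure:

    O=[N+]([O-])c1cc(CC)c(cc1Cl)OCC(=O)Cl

6

Molecular formula from the SMILES: C10H9Cl2NO4.
DoU = (2C + 2 + N − H − X)/2 = (2·10 + 2 + 1 − 9 − 2)/2 = 12/2 = 6.
(Structurally: 1 ring(s) + 5 π bond(s) = 6.)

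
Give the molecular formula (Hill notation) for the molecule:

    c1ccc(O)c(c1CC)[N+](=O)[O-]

C8H9NO3

Heavy atoms from the SMILES: 8 C, 1 N, 3 O.
Implicit hydrogens by atom environment:
  3 × C (aromatic): 1 H each → 3
  3 × C (aromatic): no H
  1 × C: 3 H
  1 × C: 2 H
  1 × N (charge +1): no H
  1 × O: 1 H
  1 × O: no H
  1 × O (charge -1): no H
  Total hydrogens = 9.
Molecular formula: C8H9NO3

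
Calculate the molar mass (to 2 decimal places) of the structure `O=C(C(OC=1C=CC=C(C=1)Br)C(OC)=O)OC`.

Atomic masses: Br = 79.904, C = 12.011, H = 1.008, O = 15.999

Molecular formula: C11H11BrO5.
M = 1×79.904 + 11×12.011 + 11×1.008 + 5×15.999 = 303.11 g/mol.

303.11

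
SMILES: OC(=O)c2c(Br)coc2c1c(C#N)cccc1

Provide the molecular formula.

C12H6BrNO3

Heavy atoms from the SMILES: 1 Br, 12 C, 1 N, 3 O.
Implicit hydrogens by atom environment:
  5 × C (aromatic): 1 H each → 5
  5 × C (aromatic): no H
  2 × C: no H
  1 × Br: no H
  1 × N: no H
  1 × O: 1 H
  1 × O (aromatic): no H
  1 × O: no H
  Total hydrogens = 6.
Molecular formula: C12H6BrNO3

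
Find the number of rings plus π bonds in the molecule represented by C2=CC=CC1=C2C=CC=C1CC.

Molecular formula from the SMILES: C12H12.
DoU = (2C + 2 + N − H − X)/2 = (2·12 + 2 + 0 − 12 − 0)/2 = 14/2 = 7.
(Structurally: 2 ring(s) + 5 π bond(s) = 7.)

7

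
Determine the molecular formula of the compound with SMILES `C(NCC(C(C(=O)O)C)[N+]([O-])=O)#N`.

C6H9N3O4

Heavy atoms from the SMILES: 6 C, 3 N, 4 O.
Implicit hydrogens by atom environment:
  2 × C: 1 H each → 2
  2 × C: no H
  2 × O: no H
  1 × C: 3 H
  1 × C: 2 H
  1 × N: 1 H
  1 × N (charge +1): no H
  1 × N: no H
  1 × O: 1 H
  1 × O (charge -1): no H
  Total hydrogens = 9.
Molecular formula: C6H9N3O4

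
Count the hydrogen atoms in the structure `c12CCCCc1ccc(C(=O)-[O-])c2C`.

Hydrogens are implicit in SMILES; fill each atom to its normal valence:
  4 × C: 2 H each → 8
  4 × C (aromatic): no H
  2 × C (aromatic): 1 H each → 2
  1 × C: 3 H
  1 × C: no H
  1 × O: no H
  1 × O (charge -1): no H
  Total hydrogens = 13.

13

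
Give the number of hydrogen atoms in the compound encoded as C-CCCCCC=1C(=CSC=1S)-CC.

20

Hydrogens are implicit in SMILES; fill each atom to its normal valence:
  6 × C: 2 H each → 12
  3 × C (aromatic): no H
  2 × C: 3 H each → 6
  1 × C (aromatic): 1 H
  1 × S: 1 H
  1 × S (aromatic): no H
  Total hydrogens = 20.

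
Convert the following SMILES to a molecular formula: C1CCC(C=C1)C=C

Heavy atoms from the SMILES: 8 C.
Implicit hydrogens by atom environment:
  4 × C: 2 H each → 8
  4 × C: 1 H each → 4
  Total hydrogens = 12.
Molecular formula: C8H12

C8H12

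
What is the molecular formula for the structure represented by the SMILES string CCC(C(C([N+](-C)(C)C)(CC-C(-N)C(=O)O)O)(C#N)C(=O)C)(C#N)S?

Heavy atoms from the SMILES: 16 C, 4 N, 4 O, 1 S.
Implicit hydrogens by atom environment:
  7 × C: no H
  5 × C: 3 H each → 15
  3 × C: 2 H each → 6
  2 × N: no H
  2 × O: 1 H each → 2
  2 × O: no H
  1 × C: 1 H
  1 × N: 2 H
  1 × N (charge +1): no H
  1 × S: 1 H
  Total hydrogens = 27.
Net charge +1.
Molecular formula: C16H27N4O4S+

C16H27N4O4S+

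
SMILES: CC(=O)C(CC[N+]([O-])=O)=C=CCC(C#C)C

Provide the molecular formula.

Heavy atoms from the SMILES: 12 C, 1 N, 3 O.
Implicit hydrogens by atom environment:
  4 × C: no H
  3 × C: 2 H each → 6
  3 × C: 1 H each → 3
  2 × C: 3 H each → 6
  2 × O: no H
  1 × N (charge +1): no H
  1 × O (charge -1): no H
  Total hydrogens = 15.
Molecular formula: C12H15NO3

C12H15NO3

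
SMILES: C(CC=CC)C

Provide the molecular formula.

Heavy atoms from the SMILES: 6 C.
Implicit hydrogens by atom environment:
  2 × C: 3 H each → 6
  2 × C: 2 H each → 4
  2 × C: 1 H each → 2
  Total hydrogens = 12.
Molecular formula: C6H12

C6H12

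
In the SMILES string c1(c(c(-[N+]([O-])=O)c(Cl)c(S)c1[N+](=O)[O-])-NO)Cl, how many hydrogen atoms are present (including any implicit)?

Hydrogens are implicit in SMILES; fill each atom to its normal valence:
  6 × C (aromatic): no H
  2 × Cl: no H
  2 × N (charge +1): no H
  2 × O: no H
  2 × O (charge -1): no H
  1 × N: 1 H
  1 × O: 1 H
  1 × S: 1 H
  Total hydrogens = 3.

3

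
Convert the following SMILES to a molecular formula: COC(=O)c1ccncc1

Heavy atoms from the SMILES: 7 C, 1 N, 2 O.
Implicit hydrogens by atom environment:
  4 × C (aromatic): 1 H each → 4
  2 × O: no H
  1 × C: 3 H
  1 × C (aromatic): no H
  1 × C: no H
  1 × N (aromatic): no H
  Total hydrogens = 7.
Molecular formula: C7H7NO2

C7H7NO2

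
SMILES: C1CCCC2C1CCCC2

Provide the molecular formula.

C10H18

Heavy atoms from the SMILES: 10 C.
Implicit hydrogens by atom environment:
  8 × C: 2 H each → 16
  2 × C: 1 H each → 2
  Total hydrogens = 18.
Molecular formula: C10H18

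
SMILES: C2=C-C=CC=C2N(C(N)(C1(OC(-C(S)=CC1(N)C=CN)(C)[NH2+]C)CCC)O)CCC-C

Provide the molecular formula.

C23H40N5O2S+

Heavy atoms from the SMILES: 23 C, 5 N, 2 O, 1 S.
Implicit hydrogens by atom environment:
  5 × C: 2 H each → 10
  5 × C (aromatic): 1 H each → 5
  5 × C: no H
  4 × C: 3 H each → 12
  3 × C: 1 H each → 3
  3 × N: 2 H each → 6
  1 × C (aromatic): no H
  1 × N (charge +1): 2 H
  1 × N: no H
  1 × O: 1 H
  1 × O: no H
  1 × S: 1 H
  Total hydrogens = 40.
Net charge +1.
Molecular formula: C23H40N5O2S+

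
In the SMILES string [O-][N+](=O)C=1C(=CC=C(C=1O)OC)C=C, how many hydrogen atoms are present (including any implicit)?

Hydrogens are implicit in SMILES; fill each atom to its normal valence:
  4 × C (aromatic): no H
  2 × C (aromatic): 1 H each → 2
  2 × O: no H
  1 × C: 3 H
  1 × C: 2 H
  1 × C: 1 H
  1 × N (charge +1): no H
  1 × O: 1 H
  1 × O (charge -1): no H
  Total hydrogens = 9.

9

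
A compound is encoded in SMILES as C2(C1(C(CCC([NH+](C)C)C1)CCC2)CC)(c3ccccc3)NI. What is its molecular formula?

Heavy atoms from the SMILES: 20 C, 1 I, 2 N.
Implicit hydrogens by atom environment:
  7 × C: 2 H each → 14
  5 × C (aromatic): 1 H each → 5
  3 × C: 3 H each → 9
  2 × C: 1 H each → 2
  2 × C: no H
  1 × C (aromatic): no H
  1 × I: no H
  1 × N: 1 H
  1 × N (charge +1): 1 H
  Total hydrogens = 32.
Net charge +1.
Molecular formula: C20H32IN2+

C20H32IN2+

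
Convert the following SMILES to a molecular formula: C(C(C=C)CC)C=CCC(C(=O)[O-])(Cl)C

C12H18ClO2-

Heavy atoms from the SMILES: 12 C, 1 Cl, 2 O.
Implicit hydrogens by atom environment:
  4 × C: 2 H each → 8
  4 × C: 1 H each → 4
  2 × C: 3 H each → 6
  2 × C: no H
  1 × Cl: no H
  1 × O: no H
  1 × O (charge -1): no H
  Total hydrogens = 18.
Net charge -1.
Molecular formula: C12H18ClO2-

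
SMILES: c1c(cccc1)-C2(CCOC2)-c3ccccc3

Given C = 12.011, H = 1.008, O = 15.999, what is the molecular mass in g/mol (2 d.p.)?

Molecular formula: C16H16O.
M = 16×12.011 + 16×1.008 + 1×15.999 = 224.30 g/mol.

224.30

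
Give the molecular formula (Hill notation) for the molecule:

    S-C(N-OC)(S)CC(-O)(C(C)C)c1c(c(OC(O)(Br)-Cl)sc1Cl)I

C12H17BrCl2INO4S3

Heavy atoms from the SMILES: 1 Br, 12 C, 2 Cl, 1 I, 1 N, 4 O, 3 S.
Implicit hydrogens by atom environment:
  4 × C (aromatic): no H
  3 × C: 3 H each → 9
  3 × C: no H
  2 × Cl: no H
  2 × O: 1 H each → 2
  2 × O: no H
  2 × S: 1 H each → 2
  1 × Br: no H
  1 × C: 2 H
  1 × C: 1 H
  1 × I: no H
  1 × N: 1 H
  1 × S (aromatic): no H
  Total hydrogens = 17.
Molecular formula: C12H17BrCl2INO4S3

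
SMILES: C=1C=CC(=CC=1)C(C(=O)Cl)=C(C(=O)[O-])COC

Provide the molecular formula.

Heavy atoms from the SMILES: 12 C, 1 Cl, 4 O.
Implicit hydrogens by atom environment:
  5 × C (aromatic): 1 H each → 5
  4 × C: no H
  3 × O: no H
  1 × C: 3 H
  1 × C: 2 H
  1 × C (aromatic): no H
  1 × Cl: no H
  1 × O (charge -1): no H
  Total hydrogens = 10.
Net charge -1.
Molecular formula: C12H10ClO4-

C12H10ClO4-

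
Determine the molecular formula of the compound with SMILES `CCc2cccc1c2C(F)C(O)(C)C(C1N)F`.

Heavy atoms from the SMILES: 13 C, 2 F, 1 N, 1 O.
Implicit hydrogens by atom environment:
  3 × C (aromatic): 1 H each → 3
  3 × C: 1 H each → 3
  3 × C (aromatic): no H
  2 × C: 3 H each → 6
  2 × F: no H
  1 × C: 2 H
  1 × C: no H
  1 × N: 2 H
  1 × O: 1 H
  Total hydrogens = 17.
Molecular formula: C13H17F2NO

C13H17F2NO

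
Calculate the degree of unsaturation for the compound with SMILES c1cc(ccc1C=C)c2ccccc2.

Molecular formula from the SMILES: C14H12.
DoU = (2C + 2 + N − H − X)/2 = (2·14 + 2 + 0 − 12 − 0)/2 = 18/2 = 9.
(Structurally: 2 ring(s) + 7 π bond(s) = 9.)

9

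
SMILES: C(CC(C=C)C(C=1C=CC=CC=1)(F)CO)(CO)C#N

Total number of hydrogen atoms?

Hydrogens are implicit in SMILES; fill each atom to its normal valence:
  5 × C (aromatic): 1 H each → 5
  4 × C: 2 H each → 8
  3 × C: 1 H each → 3
  2 × C: no H
  2 × O: 1 H each → 2
  1 × C (aromatic): no H
  1 × F: no H
  1 × N: no H
  Total hydrogens = 18.

18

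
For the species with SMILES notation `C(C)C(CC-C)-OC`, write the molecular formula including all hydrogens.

C7H16O

Heavy atoms from the SMILES: 7 C, 1 O.
Implicit hydrogens by atom environment:
  3 × C: 3 H each → 9
  3 × C: 2 H each → 6
  1 × C: 1 H
  1 × O: no H
  Total hydrogens = 16.
Molecular formula: C7H16O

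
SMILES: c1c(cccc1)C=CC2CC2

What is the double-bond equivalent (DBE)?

Molecular formula from the SMILES: C11H12.
DoU = (2C + 2 + N − H − X)/2 = (2·11 + 2 + 0 − 12 − 0)/2 = 12/2 = 6.
(Structurally: 2 ring(s) + 4 π bond(s) = 6.)

6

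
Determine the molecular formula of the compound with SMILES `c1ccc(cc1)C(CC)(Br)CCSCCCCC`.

C16H25BrS

Heavy atoms from the SMILES: 1 Br, 16 C, 1 S.
Implicit hydrogens by atom environment:
  7 × C: 2 H each → 14
  5 × C (aromatic): 1 H each → 5
  2 × C: 3 H each → 6
  1 × Br: no H
  1 × C: no H
  1 × C (aromatic): no H
  1 × S: no H
  Total hydrogens = 25.
Molecular formula: C16H25BrS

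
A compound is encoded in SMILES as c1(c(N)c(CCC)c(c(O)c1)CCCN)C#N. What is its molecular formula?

C13H19N3O

Heavy atoms from the SMILES: 13 C, 3 N, 1 O.
Implicit hydrogens by atom environment:
  5 × C: 2 H each → 10
  5 × C (aromatic): no H
  2 × N: 2 H each → 4
  1 × C: 3 H
  1 × C (aromatic): 1 H
  1 × C: no H
  1 × N: no H
  1 × O: 1 H
  Total hydrogens = 19.
Molecular formula: C13H19N3O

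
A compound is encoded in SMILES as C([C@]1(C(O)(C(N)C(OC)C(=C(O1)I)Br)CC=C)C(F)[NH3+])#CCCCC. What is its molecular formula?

C17H26BrFIN2O3+

Heavy atoms from the SMILES: 1 Br, 17 C, 1 F, 1 I, 2 N, 3 O.
Implicit hydrogens by atom environment:
  6 × C: no H
  5 × C: 2 H each → 10
  4 × C: 1 H each → 4
  2 × C: 3 H each → 6
  2 × O: no H
  1 × Br: no H
  1 × F: no H
  1 × I: no H
  1 × N (charge +1): 3 H
  1 × N: 2 H
  1 × O: 1 H
  Total hydrogens = 26.
Net charge +1.
Molecular formula: C17H26BrFIN2O3+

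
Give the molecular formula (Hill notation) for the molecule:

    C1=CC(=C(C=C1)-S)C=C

C8H8S

Heavy atoms from the SMILES: 8 C, 1 S.
Implicit hydrogens by atom environment:
  4 × C (aromatic): 1 H each → 4
  2 × C (aromatic): no H
  1 × C: 2 H
  1 × C: 1 H
  1 × S: 1 H
  Total hydrogens = 8.
Molecular formula: C8H8S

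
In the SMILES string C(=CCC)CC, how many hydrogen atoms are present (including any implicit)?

Hydrogens are implicit in SMILES; fill each atom to its normal valence:
  2 × C: 3 H each → 6
  2 × C: 2 H each → 4
  2 × C: 1 H each → 2
  Total hydrogens = 12.

12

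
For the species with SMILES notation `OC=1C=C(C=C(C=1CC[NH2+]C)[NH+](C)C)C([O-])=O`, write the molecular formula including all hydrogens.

Heavy atoms from the SMILES: 12 C, 2 N, 3 O.
Implicit hydrogens by atom environment:
  4 × C (aromatic): no H
  3 × C: 3 H each → 9
  2 × C: 2 H each → 4
  2 × C (aromatic): 1 H each → 2
  1 × C: no H
  1 × N (charge +1): 2 H
  1 × N (charge +1): 1 H
  1 × O: 1 H
  1 × O: no H
  1 × O (charge -1): no H
  Total hydrogens = 19.
Net charge +1.
Molecular formula: C12H19N2O3+

C12H19N2O3+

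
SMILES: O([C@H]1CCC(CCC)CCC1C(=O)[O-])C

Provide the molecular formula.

Heavy atoms from the SMILES: 12 C, 3 O.
Implicit hydrogens by atom environment:
  6 × C: 2 H each → 12
  3 × C: 1 H each → 3
  2 × C: 3 H each → 6
  2 × O: no H
  1 × C: no H
  1 × O (charge -1): no H
  Total hydrogens = 21.
Net charge -1.
Molecular formula: C12H21O3-

C12H21O3-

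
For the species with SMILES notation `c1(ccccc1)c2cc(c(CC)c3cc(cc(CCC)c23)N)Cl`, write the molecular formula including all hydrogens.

Heavy atoms from the SMILES: 21 C, 1 Cl, 1 N.
Implicit hydrogens by atom environment:
  8 × C (aromatic): 1 H each → 8
  8 × C (aromatic): no H
  3 × C: 2 H each → 6
  2 × C: 3 H each → 6
  1 × Cl: no H
  1 × N: 2 H
  Total hydrogens = 22.
Molecular formula: C21H22ClN

C21H22ClN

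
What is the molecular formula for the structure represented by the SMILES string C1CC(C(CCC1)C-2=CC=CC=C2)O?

C13H18O

Heavy atoms from the SMILES: 13 C, 1 O.
Implicit hydrogens by atom environment:
  5 × C: 2 H each → 10
  5 × C (aromatic): 1 H each → 5
  2 × C: 1 H each → 2
  1 × C (aromatic): no H
  1 × O: 1 H
  Total hydrogens = 18.
Molecular formula: C13H18O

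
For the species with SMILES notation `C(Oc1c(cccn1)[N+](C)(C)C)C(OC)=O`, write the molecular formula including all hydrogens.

Heavy atoms from the SMILES: 11 C, 2 N, 3 O.
Implicit hydrogens by atom environment:
  4 × C: 3 H each → 12
  3 × C (aromatic): 1 H each → 3
  3 × O: no H
  2 × C (aromatic): no H
  1 × C: 2 H
  1 × C: no H
  1 × N (aromatic): no H
  1 × N (charge +1): no H
  Total hydrogens = 17.
Net charge +1.
Molecular formula: C11H17N2O3+

C11H17N2O3+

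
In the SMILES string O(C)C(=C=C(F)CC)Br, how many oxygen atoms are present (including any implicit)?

1

The symbol for oxygen appears 1 time in the SMILES.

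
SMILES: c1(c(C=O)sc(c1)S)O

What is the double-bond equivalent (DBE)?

Molecular formula from the SMILES: C5H4O2S2.
DoU = (2C + 2 + N − H − X)/2 = (2·5 + 2 + 0 − 4 − 0)/2 = 8/2 = 4.
(Structurally: 1 ring(s) + 3 π bond(s) = 4.)

4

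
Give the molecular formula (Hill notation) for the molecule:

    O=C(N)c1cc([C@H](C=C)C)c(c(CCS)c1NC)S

C14H20N2OS2

Heavy atoms from the SMILES: 14 C, 2 N, 1 O, 2 S.
Implicit hydrogens by atom environment:
  5 × C (aromatic): no H
  3 × C: 2 H each → 6
  2 × C: 3 H each → 6
  2 × C: 1 H each → 2
  2 × S: 1 H each → 2
  1 × C (aromatic): 1 H
  1 × C: no H
  1 × N: 2 H
  1 × N: 1 H
  1 × O: no H
  Total hydrogens = 20.
Molecular formula: C14H20N2OS2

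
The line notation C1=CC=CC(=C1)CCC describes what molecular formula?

Heavy atoms from the SMILES: 9 C.
Implicit hydrogens by atom environment:
  5 × C (aromatic): 1 H each → 5
  2 × C: 2 H each → 4
  1 × C: 3 H
  1 × C (aromatic): no H
  Total hydrogens = 12.
Molecular formula: C9H12

C9H12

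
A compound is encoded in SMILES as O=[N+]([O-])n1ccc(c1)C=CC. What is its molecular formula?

Heavy atoms from the SMILES: 7 C, 2 N, 2 O.
Implicit hydrogens by atom environment:
  3 × C (aromatic): 1 H each → 3
  2 × C: 1 H each → 2
  1 × C: 3 H
  1 × C (aromatic): no H
  1 × N (aromatic): no H
  1 × N (charge +1): no H
  1 × O: no H
  1 × O (charge -1): no H
  Total hydrogens = 8.
Molecular formula: C7H8N2O2

C7H8N2O2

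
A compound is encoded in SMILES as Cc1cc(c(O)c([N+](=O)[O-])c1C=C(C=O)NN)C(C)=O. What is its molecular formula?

C12H13N3O5

Heavy atoms from the SMILES: 12 C, 3 N, 5 O.
Implicit hydrogens by atom environment:
  5 × C (aromatic): no H
  3 × O: no H
  2 × C: 3 H each → 6
  2 × C: 1 H each → 2
  2 × C: no H
  1 × C (aromatic): 1 H
  1 × N: 2 H
  1 × N: 1 H
  1 × N (charge +1): no H
  1 × O: 1 H
  1 × O (charge -1): no H
  Total hydrogens = 13.
Molecular formula: C12H13N3O5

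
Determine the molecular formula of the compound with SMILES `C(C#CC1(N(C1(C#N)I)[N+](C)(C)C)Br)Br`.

C9H11Br2IN3+

Heavy atoms from the SMILES: 2 Br, 9 C, 1 I, 3 N.
Implicit hydrogens by atom environment:
  5 × C: no H
  3 × C: 3 H each → 9
  2 × Br: no H
  2 × N: no H
  1 × C: 2 H
  1 × I: no H
  1 × N (charge +1): no H
  Total hydrogens = 11.
Net charge +1.
Molecular formula: C9H11Br2IN3+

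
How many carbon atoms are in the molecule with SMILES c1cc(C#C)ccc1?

8

The symbol for carbon appears 8 times in the SMILES. Lowercase c denotes aromatic carbon and counts toward C.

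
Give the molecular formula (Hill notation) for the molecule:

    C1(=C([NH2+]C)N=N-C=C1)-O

C5H8N3O+

Heavy atoms from the SMILES: 5 C, 3 N, 1 O.
Implicit hydrogens by atom environment:
  2 × C (aromatic): 1 H each → 2
  2 × C (aromatic): no H
  2 × N (aromatic): no H
  1 × C: 3 H
  1 × N (charge +1): 2 H
  1 × O: 1 H
  Total hydrogens = 8.
Net charge +1.
Molecular formula: C5H8N3O+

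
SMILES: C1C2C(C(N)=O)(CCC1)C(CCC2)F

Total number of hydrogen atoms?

Hydrogens are implicit in SMILES; fill each atom to its normal valence:
  7 × C: 2 H each → 14
  2 × C: 1 H each → 2
  2 × C: no H
  1 × F: no H
  1 × N: 2 H
  1 × O: no H
  Total hydrogens = 18.

18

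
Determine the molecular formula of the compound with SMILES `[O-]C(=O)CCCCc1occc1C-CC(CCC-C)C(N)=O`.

C17H26NO4-

Heavy atoms from the SMILES: 17 C, 1 N, 4 O.
Implicit hydrogens by atom environment:
  9 × C: 2 H each → 18
  2 × C (aromatic): 1 H each → 2
  2 × C (aromatic): no H
  2 × C: no H
  2 × O: no H
  1 × C: 3 H
  1 × C: 1 H
  1 × N: 2 H
  1 × O (aromatic): no H
  1 × O (charge -1): no H
  Total hydrogens = 26.
Net charge -1.
Molecular formula: C17H26NO4-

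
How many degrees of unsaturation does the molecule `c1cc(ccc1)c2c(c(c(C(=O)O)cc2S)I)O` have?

9

Molecular formula from the SMILES: C13H9IO3S.
DoU = (2C + 2 + N − H − X)/2 = (2·13 + 2 + 0 − 9 − 1)/2 = 18/2 = 9.
(Structurally: 2 ring(s) + 7 π bond(s) = 9.)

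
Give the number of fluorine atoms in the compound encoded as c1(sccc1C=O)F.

1

The symbol for fluorine appears 1 time in the SMILES.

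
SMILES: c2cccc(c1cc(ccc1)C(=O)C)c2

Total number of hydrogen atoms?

Hydrogens are implicit in SMILES; fill each atom to its normal valence:
  9 × C (aromatic): 1 H each → 9
  3 × C (aromatic): no H
  1 × C: 3 H
  1 × C: no H
  1 × O: no H
  Total hydrogens = 12.

12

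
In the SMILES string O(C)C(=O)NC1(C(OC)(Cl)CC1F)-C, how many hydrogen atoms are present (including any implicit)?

13

Hydrogens are implicit in SMILES; fill each atom to its normal valence:
  3 × C: 3 H each → 9
  3 × C: no H
  3 × O: no H
  1 × C: 2 H
  1 × C: 1 H
  1 × Cl: no H
  1 × F: no H
  1 × N: 1 H
  Total hydrogens = 13.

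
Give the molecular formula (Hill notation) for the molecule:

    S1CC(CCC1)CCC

Heavy atoms from the SMILES: 8 C, 1 S.
Implicit hydrogens by atom environment:
  6 × C: 2 H each → 12
  1 × C: 3 H
  1 × C: 1 H
  1 × S: no H
  Total hydrogens = 16.
Molecular formula: C8H16S

C8H16S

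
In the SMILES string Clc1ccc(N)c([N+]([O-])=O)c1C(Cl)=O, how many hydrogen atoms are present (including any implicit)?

Hydrogens are implicit in SMILES; fill each atom to its normal valence:
  4 × C (aromatic): no H
  2 × C (aromatic): 1 H each → 2
  2 × Cl: no H
  2 × O: no H
  1 × C: no H
  1 × N: 2 H
  1 × N (charge +1): no H
  1 × O (charge -1): no H
  Total hydrogens = 4.

4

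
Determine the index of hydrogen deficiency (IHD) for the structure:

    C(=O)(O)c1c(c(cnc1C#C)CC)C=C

Molecular formula from the SMILES: C12H11NO2.
DoU = (2C + 2 + N − H − X)/2 = (2·12 + 2 + 1 − 11 − 0)/2 = 16/2 = 8.
(Structurally: 1 ring(s) + 7 π bond(s) = 8.)

8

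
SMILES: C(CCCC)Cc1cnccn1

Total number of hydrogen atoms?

Hydrogens are implicit in SMILES; fill each atom to its normal valence:
  5 × C: 2 H each → 10
  3 × C (aromatic): 1 H each → 3
  2 × N (aromatic): no H
  1 × C: 3 H
  1 × C (aromatic): no H
  Total hydrogens = 16.

16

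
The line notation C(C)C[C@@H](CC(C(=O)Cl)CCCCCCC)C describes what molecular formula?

Heavy atoms from the SMILES: 15 C, 1 Cl, 1 O.
Implicit hydrogens by atom environment:
  9 × C: 2 H each → 18
  3 × C: 3 H each → 9
  2 × C: 1 H each → 2
  1 × C: no H
  1 × Cl: no H
  1 × O: no H
  Total hydrogens = 29.
Molecular formula: C15H29ClO

C15H29ClO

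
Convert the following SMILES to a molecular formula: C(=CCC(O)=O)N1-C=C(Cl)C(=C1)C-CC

Heavy atoms from the SMILES: 11 C, 1 Cl, 1 N, 2 O.
Implicit hydrogens by atom environment:
  3 × C: 2 H each → 6
  2 × C (aromatic): 1 H each → 2
  2 × C: 1 H each → 2
  2 × C (aromatic): no H
  1 × C: 3 H
  1 × C: no H
  1 × Cl: no H
  1 × N (aromatic): no H
  1 × O: 1 H
  1 × O: no H
  Total hydrogens = 14.
Molecular formula: C11H14ClNO2

C11H14ClNO2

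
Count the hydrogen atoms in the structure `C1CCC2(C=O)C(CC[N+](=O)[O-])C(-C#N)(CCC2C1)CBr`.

21

Hydrogens are implicit in SMILES; fill each atom to its normal valence:
  9 × C: 2 H each → 18
  3 × C: 1 H each → 3
  3 × C: no H
  2 × O: no H
  1 × Br: no H
  1 × N: no H
  1 × N (charge +1): no H
  1 × O (charge -1): no H
  Total hydrogens = 21.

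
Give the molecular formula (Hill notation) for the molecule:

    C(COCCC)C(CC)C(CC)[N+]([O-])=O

C11H23NO3

Heavy atoms from the SMILES: 11 C, 1 N, 3 O.
Implicit hydrogens by atom environment:
  6 × C: 2 H each → 12
  3 × C: 3 H each → 9
  2 × C: 1 H each → 2
  2 × O: no H
  1 × N (charge +1): no H
  1 × O (charge -1): no H
  Total hydrogens = 23.
Molecular formula: C11H23NO3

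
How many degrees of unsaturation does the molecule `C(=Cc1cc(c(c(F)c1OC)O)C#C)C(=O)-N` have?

Molecular formula from the SMILES: C12H10FNO3.
DoU = (2C + 2 + N − H − X)/2 = (2·12 + 2 + 1 − 10 − 1)/2 = 16/2 = 8.
(Structurally: 1 ring(s) + 7 π bond(s) = 8.)

8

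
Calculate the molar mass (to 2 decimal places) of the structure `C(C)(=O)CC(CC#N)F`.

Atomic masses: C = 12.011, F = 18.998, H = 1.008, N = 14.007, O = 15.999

129.13

Molecular formula: C6H8FNO.
M = 6×12.011 + 1×18.998 + 8×1.008 + 1×14.007 + 1×15.999 = 129.13 g/mol.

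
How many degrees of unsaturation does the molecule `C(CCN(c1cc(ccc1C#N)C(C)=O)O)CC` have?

Molecular formula from the SMILES: C14H18N2O2.
DoU = (2C + 2 + N − H − X)/2 = (2·14 + 2 + 2 − 18 − 0)/2 = 14/2 = 7.
(Structurally: 1 ring(s) + 6 π bond(s) = 7.)

7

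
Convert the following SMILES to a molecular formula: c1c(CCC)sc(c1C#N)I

Heavy atoms from the SMILES: 8 C, 1 I, 1 N, 1 S.
Implicit hydrogens by atom environment:
  3 × C (aromatic): no H
  2 × C: 2 H each → 4
  1 × C: 3 H
  1 × C (aromatic): 1 H
  1 × C: no H
  1 × I: no H
  1 × N: no H
  1 × S (aromatic): no H
  Total hydrogens = 8.
Molecular formula: C8H8INS

C8H8INS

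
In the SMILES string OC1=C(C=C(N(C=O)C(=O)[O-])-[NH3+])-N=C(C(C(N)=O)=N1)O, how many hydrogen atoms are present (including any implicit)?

9

Hydrogens are implicit in SMILES; fill each atom to its normal valence:
  4 × C (aromatic): no H
  3 × C: no H
  3 × O: no H
  2 × C: 1 H each → 2
  2 × N (aromatic): no H
  2 × O: 1 H each → 2
  1 × N (charge +1): 3 H
  1 × N: 2 H
  1 × N: no H
  1 × O (charge -1): no H
  Total hydrogens = 9.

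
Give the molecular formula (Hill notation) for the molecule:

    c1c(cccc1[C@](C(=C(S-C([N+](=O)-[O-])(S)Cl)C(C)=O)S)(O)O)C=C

Heavy atoms from the SMILES: 14 C, 1 Cl, 1 N, 5 O, 3 S.
Implicit hydrogens by atom environment:
  5 × C: no H
  4 × C (aromatic): 1 H each → 4
  2 × C (aromatic): no H
  2 × O: 1 H each → 2
  2 × O: no H
  2 × S: 1 H each → 2
  1 × C: 3 H
  1 × C: 2 H
  1 × C: 1 H
  1 × Cl: no H
  1 × N (charge +1): no H
  1 × O (charge -1): no H
  1 × S: no H
  Total hydrogens = 14.
Molecular formula: C14H14ClNO5S3

C14H14ClNO5S3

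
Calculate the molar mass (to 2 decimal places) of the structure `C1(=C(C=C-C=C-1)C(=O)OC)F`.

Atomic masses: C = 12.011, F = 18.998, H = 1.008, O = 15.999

154.14

Molecular formula: C8H7FO2.
M = 8×12.011 + 1×18.998 + 7×1.008 + 2×15.999 = 154.14 g/mol.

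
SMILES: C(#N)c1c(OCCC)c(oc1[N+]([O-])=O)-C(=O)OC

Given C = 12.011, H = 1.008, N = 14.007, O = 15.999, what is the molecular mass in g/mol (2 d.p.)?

254.20

Molecular formula: C10H10N2O6.
M = 10×12.011 + 10×1.008 + 2×14.007 + 6×15.999 = 254.20 g/mol.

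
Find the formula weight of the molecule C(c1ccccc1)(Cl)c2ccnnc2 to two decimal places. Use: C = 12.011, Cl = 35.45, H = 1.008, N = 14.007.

Molecular formula: C11H9ClN2.
M = 11×12.011 + 1×35.45 + 9×1.008 + 2×14.007 = 204.66 g/mol.

204.66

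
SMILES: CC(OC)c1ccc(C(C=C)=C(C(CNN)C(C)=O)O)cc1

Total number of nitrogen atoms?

The symbol for nitrogen appears 2 times in the SMILES.

2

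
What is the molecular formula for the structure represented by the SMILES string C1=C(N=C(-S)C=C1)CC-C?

C8H11NS

Heavy atoms from the SMILES: 8 C, 1 N, 1 S.
Implicit hydrogens by atom environment:
  3 × C (aromatic): 1 H each → 3
  2 × C: 2 H each → 4
  2 × C (aromatic): no H
  1 × C: 3 H
  1 × N (aromatic): no H
  1 × S: 1 H
  Total hydrogens = 11.
Molecular formula: C8H11NS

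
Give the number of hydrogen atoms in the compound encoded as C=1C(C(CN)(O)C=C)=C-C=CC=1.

13

Hydrogens are implicit in SMILES; fill each atom to its normal valence:
  5 × C (aromatic): 1 H each → 5
  2 × C: 2 H each → 4
  1 × C: 1 H
  1 × C: no H
  1 × C (aromatic): no H
  1 × N: 2 H
  1 × O: 1 H
  Total hydrogens = 13.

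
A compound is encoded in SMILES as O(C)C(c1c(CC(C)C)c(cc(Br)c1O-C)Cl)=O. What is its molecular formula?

Heavy atoms from the SMILES: 1 Br, 13 C, 1 Cl, 3 O.
Implicit hydrogens by atom environment:
  5 × C (aromatic): no H
  4 × C: 3 H each → 12
  3 × O: no H
  1 × Br: no H
  1 × C: 2 H
  1 × C (aromatic): 1 H
  1 × C: 1 H
  1 × C: no H
  1 × Cl: no H
  Total hydrogens = 16.
Molecular formula: C13H16BrClO3

C13H16BrClO3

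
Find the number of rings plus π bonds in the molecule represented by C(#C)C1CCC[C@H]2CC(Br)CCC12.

Molecular formula from the SMILES: C12H17Br.
DoU = (2C + 2 + N − H − X)/2 = (2·12 + 2 + 0 − 17 − 1)/2 = 8/2 = 4.
(Structurally: 2 ring(s) + 2 π bond(s) = 4.)

4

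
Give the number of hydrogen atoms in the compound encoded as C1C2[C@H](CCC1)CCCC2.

Hydrogens are implicit in SMILES; fill each atom to its normal valence:
  8 × C: 2 H each → 16
  2 × C: 1 H each → 2
  Total hydrogens = 18.

18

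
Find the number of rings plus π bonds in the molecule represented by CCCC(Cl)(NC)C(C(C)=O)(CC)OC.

1

Molecular formula from the SMILES: C11H22ClNO2.
DoU = (2C + 2 + N − H − X)/2 = (2·11 + 2 + 1 − 22 − 1)/2 = 2/2 = 1.
(Structurally: 0 ring(s) + 1 π bond(s) = 1.)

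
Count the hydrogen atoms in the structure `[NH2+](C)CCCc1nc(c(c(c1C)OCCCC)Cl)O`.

24

Hydrogens are implicit in SMILES; fill each atom to its normal valence:
  6 × C: 2 H each → 12
  5 × C (aromatic): no H
  3 × C: 3 H each → 9
  1 × Cl: no H
  1 × N (charge +1): 2 H
  1 × N (aromatic): no H
  1 × O: 1 H
  1 × O: no H
  Total hydrogens = 24.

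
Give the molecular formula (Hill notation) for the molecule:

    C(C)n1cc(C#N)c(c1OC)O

Heavy atoms from the SMILES: 8 C, 2 N, 2 O.
Implicit hydrogens by atom environment:
  3 × C (aromatic): no H
  2 × C: 3 H each → 6
  1 × C: 2 H
  1 × C (aromatic): 1 H
  1 × C: no H
  1 × N (aromatic): no H
  1 × N: no H
  1 × O: 1 H
  1 × O: no H
  Total hydrogens = 10.
Molecular formula: C8H10N2O2

C8H10N2O2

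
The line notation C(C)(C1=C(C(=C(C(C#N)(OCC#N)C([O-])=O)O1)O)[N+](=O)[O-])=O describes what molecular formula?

C11H6N3O8-

Heavy atoms from the SMILES: 11 C, 3 N, 8 O.
Implicit hydrogens by atom environment:
  5 × C: no H
  4 × C (aromatic): no H
  4 × O: no H
  2 × N: no H
  2 × O (charge -1): no H
  1 × C: 3 H
  1 × C: 2 H
  1 × N (charge +1): no H
  1 × O: 1 H
  1 × O (aromatic): no H
  Total hydrogens = 6.
Net charge -1.
Molecular formula: C11H6N3O8-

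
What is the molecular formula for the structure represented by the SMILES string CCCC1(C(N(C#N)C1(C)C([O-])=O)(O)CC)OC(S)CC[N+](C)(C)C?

Heavy atoms from the SMILES: 17 C, 3 N, 4 O, 1 S.
Implicit hydrogens by atom environment:
  6 × C: 3 H each → 18
  5 × C: 2 H each → 10
  5 × C: no H
  2 × N: no H
  2 × O: no H
  1 × C: 1 H
  1 × N (charge +1): no H
  1 × O: 1 H
  1 × O (charge -1): no H
  1 × S: 1 H
  Total hydrogens = 31.
Molecular formula: C17H31N3O4S

C17H31N3O4S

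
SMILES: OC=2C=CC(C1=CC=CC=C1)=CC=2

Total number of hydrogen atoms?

10

Hydrogens are implicit in SMILES; fill each atom to its normal valence:
  9 × C (aromatic): 1 H each → 9
  3 × C (aromatic): no H
  1 × O: 1 H
  Total hydrogens = 10.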